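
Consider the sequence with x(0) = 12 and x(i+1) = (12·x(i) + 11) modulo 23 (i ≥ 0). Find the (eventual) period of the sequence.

11

x(0) = 12,  x(1) = 17,  x(2) = 8,  x(3) = 15,  x(4) = 7,  x(5) = 3,  x(6) = 1,  x(7) = 0,  x(8) = 11,  x(9) = 5,  x(10) = 2,  x(11) = 12.
The sequence repeats with period 11.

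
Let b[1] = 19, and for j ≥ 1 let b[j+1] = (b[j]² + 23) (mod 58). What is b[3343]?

b[1] = 19; b[2] = 36; b[3] = 43; b[4] = 16; b[5] = 47; b[6] = 28; b[7] = 53; b[8] = 48; b[9] = 7; b[10] = 14; b[11] = 45; b[12] = 18; b[13] = 57; b[14] = 24; b[15] = 19.
The sequence repeats with period 14.
(3343 - 1) mod 14 = 10, so b[3343] = b[11] = 45.

45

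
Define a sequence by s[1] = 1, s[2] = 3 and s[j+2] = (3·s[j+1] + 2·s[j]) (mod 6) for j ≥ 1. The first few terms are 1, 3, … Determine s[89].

1

Computing terms: s[1] = 1; s[2] = 3; s[3] = 5; s[4] = 3; s[5] = 1; s[6] = 3.
The sequence repeats with period 4.
(89 - 1) mod 4 = 0, so s[89] = s[1] = 1.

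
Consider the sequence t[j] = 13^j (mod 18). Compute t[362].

7

Listing terms: t[0] = 1, t[1] = 13, t[2] = 7, t[3] = 1.
Since t[3] = t[0] = 1, the sequence is periodic with period 3.
(362 - 0) mod 3 = 2, so t[362] = t[2] = 7.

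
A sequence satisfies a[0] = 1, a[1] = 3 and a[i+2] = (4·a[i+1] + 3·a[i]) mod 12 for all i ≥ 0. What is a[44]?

9

We have a[0] = 1, a[1] = 3, a[2] = 3, a[3] = 9, a[4] = 9, a[5] = 3, a[6] = 3.
Since (a[5], a[6]) = (a[1], a[2]) = (3, 3) (two consecutive terms determine the rest), the sequence is eventually periodic: after a pre-period of length 1 it cycles with period 4.
For i ≥ 1, a[i] depends only on (i - 1) mod 4. (44 - 1) mod 4 = 3, so a[44] = a[4] = 9.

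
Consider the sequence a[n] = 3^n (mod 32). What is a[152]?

1

Computing terms: a[1] = 3,  a[2] = 9,  a[3] = 27,  a[4] = 17,  a[5] = 19,  a[6] = 25,  a[7] = 11,  a[8] = 1,  a[9] = 3.
Since a[9] = a[1] = 3, the sequence is periodic with period 8.
So a[152] = a[1 + ((152-1) mod 8)] = a[8] = 1.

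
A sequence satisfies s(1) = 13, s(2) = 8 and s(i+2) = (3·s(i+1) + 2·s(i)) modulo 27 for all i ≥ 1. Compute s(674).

We have s(1) = 13, s(2) = 8, s(3) = 23, s(4) = 4, s(5) = 4, s(6) = 20, s(7) = 14, s(8) = 1, s(9) = 4, s(10) = 14, s(11) = 23, s(12) = 16, s(13) = 13, s(14) = 17, s(15) = 23, s(16) = 22, s(17) = 4, s(18) = 2, s(19) = 14, s(20) = 19, s(21) = 4, s(22) = 23, s(23) = 23, s(24) = 7, s(25) = 13, s(26) = 26, s(27) = 23, s(28) = 13, s(29) = 4, s(30) = 11, s(31) = 14, s(32) = 10, s(33) = 4, s(34) = 5, s(35) = 23, s(36) = 25, s(37) = 13, s(38) = 8.
Since (s(37), s(38)) = (s(1), s(2)) = (13, 8) (two consecutive terms determine the rest), the sequence is periodic with period 36.
(674 - 1) mod 36 = 25, so s(674) = s(26) = 26.

26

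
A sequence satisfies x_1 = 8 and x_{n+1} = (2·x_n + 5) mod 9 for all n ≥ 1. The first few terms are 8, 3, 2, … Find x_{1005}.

We have x_1 = 8,  x_2 = 3,  x_3 = 2,  x_4 = 0,  x_5 = 5,  x_6 = 6,  x_7 = 8.
Since x_7 = x_1 = 8, the sequence is periodic with period 6.
(1005 - 1) mod 6 = 2, so x_{1005} = x_3 = 2.

2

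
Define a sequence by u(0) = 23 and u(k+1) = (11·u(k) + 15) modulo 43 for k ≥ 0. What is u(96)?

25

u(0) = 23; u(1) = 10; u(2) = 39; u(3) = 14; u(4) = 40; u(5) = 25; u(6) = 32; u(7) = 23.
Since u(7) = u(0) = 23, the sequence is periodic with period 7.
(96 - 0) mod 7 = 5, so u(96) = u(5) = 25.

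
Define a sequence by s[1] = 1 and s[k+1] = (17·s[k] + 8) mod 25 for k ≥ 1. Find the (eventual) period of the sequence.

20

s[1] = 1,  s[2] = 0,  s[3] = 8,  s[4] = 19,  s[5] = 6,  s[6] = 10,  s[7] = 3,  s[8] = 9,  s[9] = 11,  s[10] = 20,  s[11] = 23,  s[12] = 24,  s[13] = 16,  s[14] = 5,  s[15] = 18,  s[16] = 14,  s[17] = 21,  s[18] = 15,  s[19] = 13,  s[20] = 4,  s[21] = 1.
The sequence repeats with period 20.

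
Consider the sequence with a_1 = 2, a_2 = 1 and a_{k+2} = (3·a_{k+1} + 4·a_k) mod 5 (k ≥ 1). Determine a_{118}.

4

Computing terms: a_1 = 2; a_2 = 1; a_3 = 1; a_4 = 2; a_5 = 0; a_6 = 3; a_7 = 4; a_8 = 4; a_9 = 3; a_{10} = 0; a_{11} = 2; a_{12} = 1.
The sequence repeats with period 10.
So a_{118} = a_{1 + ((118-1) mod 10)} = a_8 = 4.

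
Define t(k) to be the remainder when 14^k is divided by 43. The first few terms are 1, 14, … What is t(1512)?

1

t(0) = 1,  t(1) = 14,  t(2) = 24,  t(3) = 35,  t(4) = 17,  t(5) = 23,  t(6) = 21,  t(7) = 36,  t(8) = 31,  t(9) = 4,  t(10) = 13,  t(11) = 10,  t(12) = 11,  t(13) = 25,  t(14) = 6,  t(15) = 41,  t(16) = 15,  t(17) = 38,  t(18) = 16,  t(19) = 9,  t(20) = 40,  t(21) = 1.
Since t(21) = t(0) = 1, the sequence is periodic with period 21.
(1512 - 0) mod 21 = 0, so t(1512) = t(0) = 1.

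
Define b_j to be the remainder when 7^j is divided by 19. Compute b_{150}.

Computing terms: b_0 = 1, b_1 = 7, b_2 = 11, b_3 = 1.
The sequence repeats with period 3.
So b_{150} = b_{0 + ((150-0) mod 3)} = b_0 = 1.

1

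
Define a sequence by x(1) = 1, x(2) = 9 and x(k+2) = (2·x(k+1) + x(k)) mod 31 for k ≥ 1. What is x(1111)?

We have x(1) = 1; x(2) = 9; x(3) = 19; x(4) = 16; x(5) = 20; x(6) = 25; x(7) = 8; x(8) = 10; x(9) = 28; x(10) = 4; x(11) = 5; x(12) = 14; x(13) = 2; x(14) = 18; x(15) = 7; x(16) = 1; x(17) = 9.
The sequence repeats with period 15.
So x(1111) = x(1 + ((1111-1) mod 15)) = x(1) = 1.

1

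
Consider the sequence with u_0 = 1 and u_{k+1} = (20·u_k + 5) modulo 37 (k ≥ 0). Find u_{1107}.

We have u_0 = 1; u_1 = 25; u_2 = 24; u_3 = 4; u_4 = 11; u_5 = 3; u_6 = 28; u_7 = 10; u_8 = 20; u_9 = 35; u_{10} = 2; u_{11} = 8; u_{12} = 17; u_{13} = 12; u_{14} = 23; u_{15} = 21; u_{16} = 18; u_{17} = 32; u_{18} = 16; u_{19} = 29; u_{20} = 30; u_{21} = 13; u_{22} = 6; u_{23} = 14; u_{24} = 26; u_{25} = 7; u_{26} = 34; u_{27} = 19; u_{28} = 15; u_{29} = 9; u_{30} = 0; u_{31} = 5; u_{32} = 31; u_{33} = 33; u_{34} = 36; u_{35} = 22; u_{36} = 1.
Since u_{36} = u_0 = 1, the sequence is periodic with period 36.
So u_{1107} = u_{0 + ((1107-0) mod 36)} = u_{27} = 19.

19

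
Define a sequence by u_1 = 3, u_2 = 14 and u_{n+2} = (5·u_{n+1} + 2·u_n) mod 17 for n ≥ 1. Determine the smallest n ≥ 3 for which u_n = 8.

3

We have u_1 = 3; u_2 = 14; u_3 = 8; u_4 = 0; u_5 = 16; u_6 = 12; u_7 = 7; u_8 = 8; u_9 = 3; u_{10} = 14.
The sequence repeats with period 8.
The value 8 first appears (with n ≥ 3) at u_3.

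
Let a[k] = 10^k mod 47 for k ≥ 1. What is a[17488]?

27

Listing terms: a[1] = 10, a[2] = 6, a[3] = 13, a[4] = 36, a[5] = 31, a[6] = 28, a[7] = 45, a[8] = 27, a[9] = 35, a[10] = 21, a[11] = 22, a[12] = 32, a[13] = 38, a[14] = 4, a[15] = 40, a[16] = 24, a[17] = 5, a[18] = 3, a[19] = 30, a[20] = 18, a[21] = 39, a[22] = 14, a[23] = 46, a[24] = 37, a[25] = 41, a[26] = 34, a[27] = 11, a[28] = 16, a[29] = 19, a[30] = 2, a[31] = 20, a[32] = 12, a[33] = 26, a[34] = 25, a[35] = 15, a[36] = 9, a[37] = 43, a[38] = 7, a[39] = 23, a[40] = 42, a[41] = 44, a[42] = 17, a[43] = 29, a[44] = 8, a[45] = 33, a[46] = 1, a[47] = 10.
The sequence repeats with period 46.
So a[17488] = a[1 + ((17488-1) mod 46)] = a[8] = 27.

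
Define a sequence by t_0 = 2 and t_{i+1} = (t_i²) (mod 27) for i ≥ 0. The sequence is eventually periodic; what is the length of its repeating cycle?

6

Computing terms: t_0 = 2; t_1 = 4; t_2 = 16; t_3 = 13; t_4 = 7; t_5 = 22; t_6 = 25; t_7 = 4.
Since t_7 = t_1 = 4, the sequence is eventually periodic: after a pre-period of length 1 it cycles with period 6.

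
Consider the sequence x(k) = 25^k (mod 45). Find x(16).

25

Listing terms: x(0) = 1, x(1) = 25, x(2) = 40, x(3) = 10, x(4) = 25.
Since x(4) = x(1) = 25, the sequence is eventually periodic: after a pre-period of length 1 it cycles with period 3.
For k ≥ 1, x(k) depends only on (k - 1) mod 3. (16 - 1) mod 3 = 0, so x(16) = x(1) = 25.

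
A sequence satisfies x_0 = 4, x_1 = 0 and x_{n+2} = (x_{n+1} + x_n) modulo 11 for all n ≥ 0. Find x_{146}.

Computing terms: x_0 = 4, x_1 = 0, x_2 = 4, x_3 = 4, x_4 = 8, x_5 = 1, x_6 = 9, x_7 = 10, x_8 = 8, x_9 = 7, x_{10} = 4, x_{11} = 0.
Since (x_{10}, x_{11}) = (x_0, x_1) = (4, 0) (two consecutive terms determine the rest), the sequence is periodic with period 10.
(146 - 0) mod 10 = 6, so x_{146} = x_6 = 9.

9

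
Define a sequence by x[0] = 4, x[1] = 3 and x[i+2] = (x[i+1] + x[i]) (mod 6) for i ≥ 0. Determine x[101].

Listing terms: x[0] = 4; x[1] = 3; x[2] = 1; x[3] = 4; x[4] = 5; x[5] = 3; x[6] = 2; x[7] = 5; x[8] = 1; x[9] = 0; x[10] = 1; x[11] = 1; x[12] = 2; x[13] = 3; x[14] = 5; x[15] = 2; x[16] = 1; x[17] = 3; x[18] = 4; x[19] = 1; x[20] = 5; x[21] = 0; x[22] = 5; x[23] = 5; x[24] = 4; x[25] = 3.
The sequence repeats with period 24.
So x[101] = x[0 + ((101-0) mod 24)] = x[5] = 3.

3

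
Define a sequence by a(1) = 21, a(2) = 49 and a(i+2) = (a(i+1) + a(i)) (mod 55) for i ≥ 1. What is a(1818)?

We have a(1) = 21,  a(2) = 49,  a(3) = 15,  a(4) = 9,  a(5) = 24,  a(6) = 33,  a(7) = 2,  a(8) = 35,  a(9) = 37,  a(10) = 17,  a(11) = 54,  a(12) = 16,  a(13) = 15,  a(14) = 31,  a(15) = 46,  a(16) = 22,  a(17) = 13,  a(18) = 35,  a(19) = 48,  a(20) = 28,  a(21) = 21,  a(22) = 49.
Since (a(21), a(22)) = (a(1), a(2)) = (21, 49) (two consecutive terms determine the rest), the sequence is periodic with period 20.
(1818 - 1) mod 20 = 17, so a(1818) = a(18) = 35.

35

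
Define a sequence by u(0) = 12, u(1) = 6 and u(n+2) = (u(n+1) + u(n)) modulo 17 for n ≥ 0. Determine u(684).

u(0) = 12; u(1) = 6; u(2) = 1; u(3) = 7; u(4) = 8; u(5) = 15; u(6) = 6; u(7) = 4; u(8) = 10; u(9) = 14; u(10) = 7; u(11) = 4; u(12) = 11; u(13) = 15; u(14) = 9; u(15) = 7; u(16) = 16; u(17) = 6; u(18) = 5; u(19) = 11; u(20) = 16; u(21) = 10; u(22) = 9; u(23) = 2; u(24) = 11; u(25) = 13; u(26) = 7; u(27) = 3; u(28) = 10; u(29) = 13; u(30) = 6; u(31) = 2; u(32) = 8; u(33) = 10; u(34) = 1; u(35) = 11; u(36) = 12; u(37) = 6.
The sequence repeats with period 36.
(684 - 0) mod 36 = 0, so u(684) = u(0) = 12.

12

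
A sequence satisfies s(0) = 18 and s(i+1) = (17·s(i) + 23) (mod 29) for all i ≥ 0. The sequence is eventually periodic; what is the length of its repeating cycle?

4

Listing terms: s(0) = 18; s(1) = 10; s(2) = 19; s(3) = 27; s(4) = 18.
Since s(4) = s(0) = 18, the sequence is periodic with period 4.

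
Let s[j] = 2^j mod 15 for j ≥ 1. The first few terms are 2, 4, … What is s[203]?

We have s[1] = 2; s[2] = 4; s[3] = 8; s[4] = 1; s[5] = 2.
Since s[5] = s[1] = 2, the sequence is periodic with period 4.
(203 - 1) mod 4 = 2, so s[203] = s[3] = 8.

8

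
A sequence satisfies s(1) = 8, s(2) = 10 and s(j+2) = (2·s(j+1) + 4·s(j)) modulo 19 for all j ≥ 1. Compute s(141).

s(1) = 8, s(2) = 10, s(3) = 14, s(4) = 11, s(5) = 2, s(6) = 10, s(7) = 9, s(8) = 1, s(9) = 0, s(10) = 4, s(11) = 8, s(12) = 13, s(13) = 1, s(14) = 16, s(15) = 17, s(16) = 3, s(17) = 17, s(18) = 8, s(19) = 8, s(20) = 10.
The sequence repeats with period 18.
So s(141) = s(1 + ((141-1) mod 18)) = s(15) = 17.

17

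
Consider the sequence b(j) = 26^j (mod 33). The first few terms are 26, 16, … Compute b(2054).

25

We have b(1) = 26,  b(2) = 16,  b(3) = 20,  b(4) = 25,  b(5) = 23,  b(6) = 4,  b(7) = 5,  b(8) = 31,  b(9) = 14,  b(10) = 1,  b(11) = 26.
Since b(11) = b(1) = 26, the sequence is periodic with period 10.
(2054 - 1) mod 10 = 3, so b(2054) = b(4) = 25.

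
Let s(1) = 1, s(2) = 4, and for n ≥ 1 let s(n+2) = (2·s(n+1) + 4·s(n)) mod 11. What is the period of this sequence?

Computing terms: s(1) = 1, s(2) = 4, s(3) = 1, s(4) = 7, s(5) = 7, s(6) = 9, s(7) = 2, s(8) = 7, s(9) = 0, s(10) = 6, s(11) = 1, s(12) = 4.
Since (s(11), s(12)) = (s(1), s(2)) = (1, 4) (two consecutive terms determine the rest), the sequence is periodic with period 10.

10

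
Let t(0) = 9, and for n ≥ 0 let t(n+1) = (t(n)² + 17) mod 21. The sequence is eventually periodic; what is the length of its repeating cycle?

Listing terms: t(0) = 9, t(1) = 14, t(2) = 3, t(3) = 5, t(4) = 0, t(5) = 17, t(6) = 12, t(7) = 14.
Since t(7) = t(1) = 14, the sequence is eventually periodic: after a pre-period of length 1 it cycles with period 6.

6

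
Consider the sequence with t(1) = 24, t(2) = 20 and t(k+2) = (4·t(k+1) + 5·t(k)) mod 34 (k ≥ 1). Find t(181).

We have t(1) = 24, t(2) = 20, t(3) = 30, t(4) = 16, t(5) = 10, t(6) = 18, t(7) = 20, t(8) = 0, t(9) = 32, t(10) = 26, t(11) = 26, t(12) = 30, t(13) = 12, t(14) = 28, t(15) = 2, t(16) = 12, t(17) = 24, t(18) = 20.
Since (t(17), t(18)) = (t(1), t(2)) = (24, 20) (two consecutive terms determine the rest), the sequence is periodic with period 16.
(181 - 1) mod 16 = 4, so t(181) = t(5) = 10.

10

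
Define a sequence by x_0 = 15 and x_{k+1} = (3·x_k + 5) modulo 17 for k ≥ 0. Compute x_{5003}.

Listing terms: x_0 = 15,  x_1 = 16,  x_2 = 2,  x_3 = 11,  x_4 = 4,  x_5 = 0,  x_6 = 5,  x_7 = 3,  x_8 = 14,  x_9 = 13,  x_{10} = 10,  x_{11} = 1,  x_{12} = 8,  x_{13} = 12,  x_{14} = 7,  x_{15} = 9,  x_{16} = 15.
The sequence repeats with period 16.
(5003 - 0) mod 16 = 11, so x_{5003} = x_{11} = 1.

1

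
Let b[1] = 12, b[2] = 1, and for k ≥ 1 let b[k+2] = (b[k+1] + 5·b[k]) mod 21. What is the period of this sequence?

Computing terms: b[1] = 12,  b[2] = 1,  b[3] = 19,  b[4] = 3,  b[5] = 14,  b[6] = 8,  b[7] = 15,  b[8] = 13,  b[9] = 4,  b[10] = 6,  b[11] = 5,  b[12] = 14,  b[13] = 18,  b[14] = 4,  b[15] = 10,  b[16] = 9,  b[17] = 17,  b[18] = 20,  b[19] = 0,  b[20] = 16,  b[21] = 16,  b[22] = 12,  b[23] = 8,  b[24] = 5,  b[25] = 3,  b[26] = 7,  b[27] = 1,  b[28] = 15,  b[29] = 20,  b[30] = 11,  b[31] = 6,  b[32] = 19,  b[33] = 7,  b[34] = 18,  b[35] = 11,  b[36] = 17,  b[37] = 9,  b[38] = 10,  b[39] = 13,  b[40] = 0,  b[41] = 2,  b[42] = 2,  b[43] = 12,  b[44] = 1.
Since (b[43], b[44]) = (b[1], b[2]) = (12, 1) (two consecutive terms determine the rest), the sequence is periodic with period 42.

42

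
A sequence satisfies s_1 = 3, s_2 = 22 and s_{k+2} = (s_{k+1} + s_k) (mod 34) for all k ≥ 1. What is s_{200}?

Listing terms: s_1 = 3,  s_2 = 22,  s_3 = 25,  s_4 = 13,  s_5 = 4,  s_6 = 17,  s_7 = 21,  s_8 = 4,  s_9 = 25,  s_{10} = 29,  s_{11} = 20,  s_{12} = 15,  s_{13} = 1,  s_{14} = 16,  s_{15} = 17,  s_{16} = 33,  s_{17} = 16,  s_{18} = 15,  s_{19} = 31,  s_{20} = 12,  s_{21} = 9,  s_{22} = 21,  s_{23} = 30,  s_{24} = 17,  s_{25} = 13,  s_{26} = 30,  s_{27} = 9,  s_{28} = 5,  s_{29} = 14,  s_{30} = 19,  s_{31} = 33,  s_{32} = 18,  s_{33} = 17,  s_{34} = 1,  s_{35} = 18,  s_{36} = 19,  s_{37} = 3,  s_{38} = 22.
The sequence repeats with period 36.
(200 - 1) mod 36 = 19, so s_{200} = s_{20} = 12.

12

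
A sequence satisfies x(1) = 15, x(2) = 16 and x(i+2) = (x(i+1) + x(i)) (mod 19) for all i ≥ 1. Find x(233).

Computing terms: x(1) = 15; x(2) = 16; x(3) = 12; x(4) = 9; x(5) = 2; x(6) = 11; x(7) = 13; x(8) = 5; x(9) = 18; x(10) = 4; x(11) = 3; x(12) = 7; x(13) = 10; x(14) = 17; x(15) = 8; x(16) = 6; x(17) = 14; x(18) = 1; x(19) = 15; x(20) = 16.
Since (x(19), x(20)) = (x(1), x(2)) = (15, 16) (two consecutive terms determine the rest), the sequence is periodic with period 18.
So x(233) = x(1 + ((233-1) mod 18)) = x(17) = 14.

14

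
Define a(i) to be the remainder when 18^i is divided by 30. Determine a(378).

24

a(0) = 1,  a(1) = 18,  a(2) = 24,  a(3) = 12,  a(4) = 6,  a(5) = 18.
Since a(5) = a(1) = 18, the sequence is eventually periodic: after a pre-period of length 1 it cycles with period 4.
For i ≥ 1, a(i) depends only on (i - 1) mod 4. (378 - 1) mod 4 = 1, so a(378) = a(2) = 24.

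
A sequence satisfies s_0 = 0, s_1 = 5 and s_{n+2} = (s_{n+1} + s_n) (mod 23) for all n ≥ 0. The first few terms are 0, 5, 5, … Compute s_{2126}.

22

We have s_0 = 0, s_1 = 5, s_2 = 5, s_3 = 10, s_4 = 15, s_5 = 2, s_6 = 17, s_7 = 19, s_8 = 13, s_9 = 9, s_{10} = 22, s_{11} = 8, s_{12} = 7, s_{13} = 15, s_{14} = 22, s_{15} = 14, s_{16} = 13, s_{17} = 4, s_{18} = 17, s_{19} = 21, s_{20} = 15, s_{21} = 13, s_{22} = 5, s_{23} = 18, s_{24} = 0, s_{25} = 18, s_{26} = 18, s_{27} = 13, s_{28} = 8, s_{29} = 21, s_{30} = 6, s_{31} = 4, s_{32} = 10, s_{33} = 14, s_{34} = 1, s_{35} = 15, s_{36} = 16, s_{37} = 8, s_{38} = 1, s_{39} = 9, s_{40} = 10, s_{41} = 19, s_{42} = 6, s_{43} = 2, s_{44} = 8, s_{45} = 10, s_{46} = 18, s_{47} = 5, s_{48} = 0, s_{49} = 5.
Since (s_{48}, s_{49}) = (s_0, s_1) = (0, 5) (two consecutive terms determine the rest), the sequence is periodic with period 48.
So s_{2126} = s_{0 + ((2126-0) mod 48)} = s_{14} = 22.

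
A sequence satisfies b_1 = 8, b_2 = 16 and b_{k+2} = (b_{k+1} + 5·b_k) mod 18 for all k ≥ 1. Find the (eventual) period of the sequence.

Computing terms: b_1 = 8,  b_2 = 16,  b_3 = 2,  b_4 = 10,  b_5 = 2,  b_6 = 16,  b_7 = 8,  b_8 = 16.
Since (b_7, b_8) = (b_1, b_2) = (8, 16) (two consecutive terms determine the rest), the sequence is periodic with period 6.

6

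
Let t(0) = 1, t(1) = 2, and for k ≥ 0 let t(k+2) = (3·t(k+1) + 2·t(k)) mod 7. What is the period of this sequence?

Computing terms: t(0) = 1; t(1) = 2; t(2) = 1; t(3) = 0; t(4) = 2; t(5) = 6; t(6) = 1; t(7) = 1; t(8) = 5; t(9) = 3; t(10) = 5; t(11) = 0; t(12) = 3; t(13) = 2; t(14) = 5; t(15) = 5; t(16) = 4; t(17) = 1; t(18) = 4; t(19) = 0; t(20) = 1; t(21) = 3; t(22) = 4; t(23) = 4; t(24) = 6; t(25) = 5; t(26) = 6; t(27) = 0; t(28) = 5; t(29) = 1; t(30) = 6; t(31) = 6; t(32) = 2; t(33) = 4; t(34) = 2; t(35) = 0; t(36) = 4; t(37) = 5; t(38) = 2; t(39) = 2; t(40) = 3; t(41) = 6; t(42) = 3; t(43) = 0; t(44) = 6; t(45) = 4; t(46) = 3; t(47) = 3; t(48) = 1; t(49) = 2.
Since (t(48), t(49)) = (t(0), t(1)) = (1, 2) (two consecutive terms determine the rest), the sequence is periodic with period 48.

48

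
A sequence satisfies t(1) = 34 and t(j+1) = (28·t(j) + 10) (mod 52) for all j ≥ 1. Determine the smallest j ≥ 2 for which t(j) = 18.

Computing terms: t(1) = 34; t(2) = 26; t(3) = 10; t(4) = 30; t(5) = 18; t(6) = 46; t(7) = 50; t(8) = 6; t(9) = 22; t(10) = 2; t(11) = 14; t(12) = 38; t(13) = 34.
The sequence repeats with period 12.
The value 18 first appears (with j ≥ 2) at t(5).

5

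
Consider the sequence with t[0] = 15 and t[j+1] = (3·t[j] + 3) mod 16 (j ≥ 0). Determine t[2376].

15

Listing terms: t[0] = 15; t[1] = 0; t[2] = 3; t[3] = 12; t[4] = 7; t[5] = 8; t[6] = 11; t[7] = 4; t[8] = 15.
The sequence repeats with period 8.
(2376 - 0) mod 8 = 0, so t[2376] = t[0] = 15.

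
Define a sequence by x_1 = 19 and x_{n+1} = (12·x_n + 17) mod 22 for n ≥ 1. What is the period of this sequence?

We have x_1 = 19; x_2 = 3; x_3 = 9; x_4 = 15; x_5 = 21; x_6 = 5; x_7 = 11; x_8 = 17; x_9 = 1; x_{10} = 7; x_{11} = 13; x_{12} = 19.
The sequence repeats with period 11.

11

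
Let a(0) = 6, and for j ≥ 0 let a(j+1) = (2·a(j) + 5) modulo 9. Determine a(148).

0

We have a(0) = 6,  a(1) = 8,  a(2) = 3,  a(3) = 2,  a(4) = 0,  a(5) = 5,  a(6) = 6.
The sequence repeats with period 6.
So a(148) = a(0 + ((148-0) mod 6)) = a(4) = 0.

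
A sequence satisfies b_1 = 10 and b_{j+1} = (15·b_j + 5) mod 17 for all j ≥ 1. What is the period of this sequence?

b_1 = 10,  b_2 = 2,  b_3 = 1,  b_4 = 3,  b_5 = 16,  b_6 = 7,  b_7 = 8,  b_8 = 6,  b_9 = 10.
The sequence repeats with period 8.

8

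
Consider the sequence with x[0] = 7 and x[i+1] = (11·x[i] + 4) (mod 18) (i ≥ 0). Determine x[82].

1

Listing terms: x[0] = 7,  x[1] = 9,  x[2] = 13,  x[3] = 3,  x[4] = 1,  x[5] = 15,  x[6] = 7.
The sequence repeats with period 6.
So x[82] = x[0 + ((82-0) mod 6)] = x[4] = 1.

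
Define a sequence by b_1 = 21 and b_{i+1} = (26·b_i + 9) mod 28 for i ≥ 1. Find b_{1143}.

b_1 = 21; b_2 = 23; b_3 = 19; b_4 = 27; b_5 = 11; b_6 = 15; b_7 = 7; b_8 = 23.
Since b_8 = b_2 = 23, the sequence is eventually periodic: after a pre-period of length 1 it cycles with period 6.
For i ≥ 2, b_i depends only on (i - 2) mod 6. (1143 - 2) mod 6 = 1, so b_{1143} = b_3 = 19.

19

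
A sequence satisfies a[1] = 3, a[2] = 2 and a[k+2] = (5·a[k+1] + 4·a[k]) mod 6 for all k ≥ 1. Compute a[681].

Listing terms: a[1] = 3, a[2] = 2, a[3] = 4, a[4] = 4, a[5] = 0, a[6] = 4, a[7] = 2, a[8] = 2, a[9] = 0, a[10] = 2, a[11] = 4.
Since (a[10], a[11]) = (a[2], a[3]) = (2, 4) (two consecutive terms determine the rest), the sequence is eventually periodic: after a pre-period of length 1 it cycles with period 8.
For k ≥ 2, a[k] depends only on (k - 2) mod 8. (681 - 2) mod 8 = 7, so a[681] = a[9] = 0.

0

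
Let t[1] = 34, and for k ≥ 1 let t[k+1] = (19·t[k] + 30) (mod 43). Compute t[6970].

41

Computing terms: t[1] = 34, t[2] = 31, t[3] = 17, t[4] = 9, t[5] = 29, t[6] = 22, t[7] = 18, t[8] = 28, t[9] = 3, t[10] = 1, t[11] = 6, t[12] = 15, t[13] = 14, t[14] = 38, t[15] = 21, t[16] = 42, t[17] = 11, t[18] = 24, t[19] = 13, t[20] = 19, t[21] = 4, t[22] = 20, t[23] = 23, t[24] = 37, t[25] = 2, t[26] = 25, t[27] = 32, t[28] = 36, t[29] = 26, t[30] = 8, t[31] = 10, t[32] = 5, t[33] = 39, t[34] = 40, t[35] = 16, t[36] = 33, t[37] = 12, t[38] = 0, t[39] = 30, t[40] = 41, t[41] = 35, t[42] = 7, t[43] = 34.
Since t[43] = t[1] = 34, the sequence is periodic with period 42.
So t[6970] = t[1 + ((6970-1) mod 42)] = t[40] = 41.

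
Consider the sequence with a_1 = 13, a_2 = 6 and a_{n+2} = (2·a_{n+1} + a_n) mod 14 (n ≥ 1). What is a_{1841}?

11

Listing terms: a_1 = 13,  a_2 = 6,  a_3 = 11,  a_4 = 0,  a_5 = 11,  a_6 = 8,  a_7 = 13,  a_8 = 6.
Since (a_7, a_8) = (a_1, a_2) = (13, 6) (two consecutive terms determine the rest), the sequence is periodic with period 6.
So a_{1841} = a_{1 + ((1841-1) mod 6)} = a_5 = 11.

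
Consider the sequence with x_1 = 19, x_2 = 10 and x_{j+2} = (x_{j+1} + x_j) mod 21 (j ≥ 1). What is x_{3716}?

18

We have x_1 = 19,  x_2 = 10,  x_3 = 8,  x_4 = 18,  x_5 = 5,  x_6 = 2,  x_7 = 7,  x_8 = 9,  x_9 = 16,  x_{10} = 4,  x_{11} = 20,  x_{12} = 3,  x_{13} = 2,  x_{14} = 5,  x_{15} = 7,  x_{16} = 12,  x_{17} = 19,  x_{18} = 10.
Since (x_{17}, x_{18}) = (x_1, x_2) = (19, 10) (two consecutive terms determine the rest), the sequence is periodic with period 16.
(3716 - 1) mod 16 = 3, so x_{3716} = x_4 = 18.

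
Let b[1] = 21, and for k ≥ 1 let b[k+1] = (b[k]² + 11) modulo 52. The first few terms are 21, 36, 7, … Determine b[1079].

23

b[1] = 21, b[2] = 36, b[3] = 7, b[4] = 8, b[5] = 23, b[6] = 20, b[7] = 47, b[8] = 36.
Since b[8] = b[2] = 36, the sequence is eventually periodic: after a pre-period of length 1 it cycles with period 6.
For k ≥ 2, b[k] depends only on (k - 2) mod 6. (1079 - 2) mod 6 = 3, so b[1079] = b[5] = 23.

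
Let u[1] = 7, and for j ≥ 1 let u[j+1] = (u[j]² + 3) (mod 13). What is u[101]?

u[1] = 7,  u[2] = 0,  u[3] = 3,  u[4] = 12,  u[5] = 4,  u[6] = 6,  u[7] = 0.
Since u[7] = u[2] = 0, the sequence is eventually periodic: after a pre-period of length 1 it cycles with period 5.
For j ≥ 2, u[j] depends only on (j - 2) mod 5. (101 - 2) mod 5 = 4, so u[101] = u[6] = 6.

6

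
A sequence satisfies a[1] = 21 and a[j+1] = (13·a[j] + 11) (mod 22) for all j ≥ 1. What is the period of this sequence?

Listing terms: a[1] = 21,  a[2] = 20,  a[3] = 7,  a[4] = 14,  a[5] = 17,  a[6] = 12,  a[7] = 13,  a[8] = 4,  a[9] = 19,  a[10] = 16,  a[11] = 21.
The sequence repeats with period 10.

10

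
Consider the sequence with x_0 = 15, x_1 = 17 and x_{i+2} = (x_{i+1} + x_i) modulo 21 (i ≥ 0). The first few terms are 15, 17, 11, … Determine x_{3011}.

7

Listing terms: x_0 = 15; x_1 = 17; x_2 = 11; x_3 = 7; x_4 = 18; x_5 = 4; x_6 = 1; x_7 = 5; x_8 = 6; x_9 = 11; x_{10} = 17; x_{11} = 7; x_{12} = 3; x_{13} = 10; x_{14} = 13; x_{15} = 2; x_{16} = 15; x_{17} = 17.
Since (x_{16}, x_{17}) = (x_0, x_1) = (15, 17) (two consecutive terms determine the rest), the sequence is periodic with period 16.
So x_{3011} = x_{0 + ((3011-0) mod 16)} = x_3 = 7.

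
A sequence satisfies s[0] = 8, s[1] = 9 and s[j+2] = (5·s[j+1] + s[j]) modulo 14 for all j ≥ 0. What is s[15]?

Computing terms: s[0] = 8, s[1] = 9, s[2] = 11, s[3] = 8, s[4] = 9.
The sequence repeats with period 3.
(15 - 0) mod 3 = 0, so s[15] = s[0] = 8.

8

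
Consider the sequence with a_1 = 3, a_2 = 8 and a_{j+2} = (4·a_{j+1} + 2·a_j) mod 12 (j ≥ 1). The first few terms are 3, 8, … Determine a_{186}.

4

We have a_1 = 3, a_2 = 8, a_3 = 2, a_4 = 0, a_5 = 4, a_6 = 4, a_7 = 0, a_8 = 8, a_9 = 8, a_{10} = 0, a_{11} = 4.
Since (a_{10}, a_{11}) = (a_4, a_5) = (0, 4) (two consecutive terms determine the rest), the sequence is eventually periodic: after a pre-period of length 3 it cycles with period 6.
For j ≥ 4, a_j depends only on (j - 4) mod 6. (186 - 4) mod 6 = 2, so a_{186} = a_6 = 4.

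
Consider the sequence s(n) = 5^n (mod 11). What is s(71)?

Listing terms: s(1) = 5, s(2) = 3, s(3) = 4, s(4) = 9, s(5) = 1, s(6) = 5.
The sequence repeats with period 5.
So s(71) = s(1 + ((71-1) mod 5)) = s(1) = 5.

5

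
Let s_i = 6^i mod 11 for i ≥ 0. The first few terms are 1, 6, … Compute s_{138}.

4

We have s_0 = 1,  s_1 = 6,  s_2 = 3,  s_3 = 7,  s_4 = 9,  s_5 = 10,  s_6 = 5,  s_7 = 8,  s_8 = 4,  s_9 = 2,  s_{10} = 1.
The sequence repeats with period 10.
So s_{138} = s_{0 + ((138-0) mod 10)} = s_8 = 4.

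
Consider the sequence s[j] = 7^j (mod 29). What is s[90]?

Computing terms: s[1] = 7, s[2] = 20, s[3] = 24, s[4] = 23, s[5] = 16, s[6] = 25, s[7] = 1, s[8] = 7.
Since s[8] = s[1] = 7, the sequence is periodic with period 7.
So s[90] = s[1 + ((90-1) mod 7)] = s[6] = 25.

25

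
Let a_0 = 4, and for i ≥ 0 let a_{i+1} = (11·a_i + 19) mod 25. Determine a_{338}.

16

a_0 = 4, a_1 = 13, a_2 = 12, a_3 = 1, a_4 = 5, a_5 = 24, a_6 = 8, a_7 = 7, a_8 = 21, a_9 = 0, a_{10} = 19, a_{11} = 3, a_{12} = 2, a_{13} = 16, a_{14} = 20, a_{15} = 14, a_{16} = 23, a_{17} = 22, a_{18} = 11, a_{19} = 15, a_{20} = 9, a_{21} = 18, a_{22} = 17, a_{23} = 6, a_{24} = 10, a_{25} = 4.
The sequence repeats with period 25.
(338 - 0) mod 25 = 13, so a_{338} = a_{13} = 16.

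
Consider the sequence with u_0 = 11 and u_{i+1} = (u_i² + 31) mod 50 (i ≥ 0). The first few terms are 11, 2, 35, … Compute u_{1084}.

17

u_0 = 11; u_1 = 2; u_2 = 35; u_3 = 6; u_4 = 17; u_5 = 20; u_6 = 31; u_7 = 42; u_8 = 45; u_9 = 6.
Since u_9 = u_3 = 6, the sequence is eventually periodic: after a pre-period of length 3 it cycles with period 6.
For i ≥ 3, u_i depends only on (i - 3) mod 6. (1084 - 3) mod 6 = 1, so u_{1084} = u_4 = 17.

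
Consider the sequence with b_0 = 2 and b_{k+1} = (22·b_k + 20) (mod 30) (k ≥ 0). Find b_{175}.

16

b_0 = 2; b_1 = 4; b_2 = 18; b_3 = 26; b_4 = 22; b_5 = 24; b_6 = 8; b_7 = 16; b_8 = 12; b_9 = 14; b_{10} = 28; b_{11} = 6; b_{12} = 2.
Since b_{12} = b_0 = 2, the sequence is periodic with period 12.
So b_{175} = b_{0 + ((175-0) mod 12)} = b_7 = 16.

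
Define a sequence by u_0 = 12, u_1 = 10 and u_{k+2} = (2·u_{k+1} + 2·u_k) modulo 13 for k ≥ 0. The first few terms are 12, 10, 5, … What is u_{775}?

Listing terms: u_0 = 12, u_1 = 10, u_2 = 5, u_3 = 4, u_4 = 5, u_5 = 5, u_6 = 7, u_7 = 11, u_8 = 10, u_9 = 3, u_{10} = 0, u_{11} = 6, u_{12} = 12, u_{13} = 10.
The sequence repeats with period 12.
So u_{775} = u_{0 + ((775-0) mod 12)} = u_7 = 11.

11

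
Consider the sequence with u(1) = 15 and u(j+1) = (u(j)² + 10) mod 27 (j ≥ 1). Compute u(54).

u(1) = 15; u(2) = 19; u(3) = 20; u(4) = 5; u(5) = 8; u(6) = 20.
Since u(6) = u(3) = 20, the sequence is eventually periodic: after a pre-period of length 2 it cycles with period 3.
For j ≥ 3, u(j) depends only on (j - 3) mod 3. (54 - 3) mod 3 = 0, so u(54) = u(3) = 20.

20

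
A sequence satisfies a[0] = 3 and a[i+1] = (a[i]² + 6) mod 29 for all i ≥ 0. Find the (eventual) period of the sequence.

4

Listing terms: a[0] = 3; a[1] = 15; a[2] = 28; a[3] = 7; a[4] = 26; a[5] = 15.
Since a[5] = a[1] = 15, the sequence is eventually periodic: after a pre-period of length 1 it cycles with period 4.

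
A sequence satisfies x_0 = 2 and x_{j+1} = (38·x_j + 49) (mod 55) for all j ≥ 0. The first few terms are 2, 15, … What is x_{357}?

Computing terms: x_0 = 2; x_1 = 15; x_2 = 14; x_3 = 31; x_4 = 17; x_5 = 35; x_6 = 4; x_7 = 36; x_8 = 42; x_9 = 50; x_{10} = 24; x_{11} = 26; x_{12} = 47; x_{13} = 20; x_{14} = 39; x_{15} = 46; x_{16} = 37; x_{17} = 25; x_{18} = 9; x_{19} = 6; x_{20} = 2.
Since x_{20} = x_0 = 2, the sequence is periodic with period 20.
(357 - 0) mod 20 = 17, so x_{357} = x_{17} = 25.

25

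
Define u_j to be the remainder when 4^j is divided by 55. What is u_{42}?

We have u_0 = 1,  u_1 = 4,  u_2 = 16,  u_3 = 9,  u_4 = 36,  u_5 = 34,  u_6 = 26,  u_7 = 49,  u_8 = 31,  u_9 = 14,  u_{10} = 1.
Since u_{10} = u_0 = 1, the sequence is periodic with period 10.
So u_{42} = u_{0 + ((42-0) mod 10)} = u_2 = 16.

16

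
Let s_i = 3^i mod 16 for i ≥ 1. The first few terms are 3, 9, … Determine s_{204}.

1

Listing terms: s_1 = 3,  s_2 = 9,  s_3 = 11,  s_4 = 1,  s_5 = 3.
The sequence repeats with period 4.
So s_{204} = s_{1 + ((204-1) mod 4)} = s_4 = 1.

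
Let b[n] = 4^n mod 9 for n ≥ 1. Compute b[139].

4

Listing terms: b[1] = 4,  b[2] = 7,  b[3] = 1,  b[4] = 4.
Since b[4] = b[1] = 4, the sequence is periodic with period 3.
(139 - 1) mod 3 = 0, so b[139] = b[1] = 4.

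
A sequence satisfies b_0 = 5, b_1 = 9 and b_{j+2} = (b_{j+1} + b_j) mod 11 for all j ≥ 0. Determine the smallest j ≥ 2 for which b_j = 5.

Computing terms: b_0 = 5,  b_1 = 9,  b_2 = 3,  b_3 = 1,  b_4 = 4,  b_5 = 5,  b_6 = 9.
The sequence repeats with period 5.
The value 5 next appears (with j ≥ 2) at b_5.

5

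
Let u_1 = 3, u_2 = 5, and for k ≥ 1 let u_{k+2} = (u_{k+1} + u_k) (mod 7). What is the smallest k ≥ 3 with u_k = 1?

u_1 = 3, u_2 = 5, u_3 = 1, u_4 = 6, u_5 = 0, u_6 = 6, u_7 = 6, u_8 = 5, u_9 = 4, u_{10} = 2, u_{11} = 6, u_{12} = 1, u_{13} = 0, u_{14} = 1, u_{15} = 1, u_{16} = 2, u_{17} = 3, u_{18} = 5.
The sequence repeats with period 16.
The value 1 first appears (with k ≥ 3) at u_3.

3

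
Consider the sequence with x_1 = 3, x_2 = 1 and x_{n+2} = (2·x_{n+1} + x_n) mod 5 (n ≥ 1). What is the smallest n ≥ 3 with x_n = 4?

8

Listing terms: x_1 = 3; x_2 = 1; x_3 = 0; x_4 = 1; x_5 = 2; x_6 = 0; x_7 = 2; x_8 = 4; x_9 = 0; x_{10} = 4; x_{11} = 3; x_{12} = 0; x_{13} = 3; x_{14} = 1.
The sequence repeats with period 12.
The value 4 first appears (with n ≥ 3) at x_8.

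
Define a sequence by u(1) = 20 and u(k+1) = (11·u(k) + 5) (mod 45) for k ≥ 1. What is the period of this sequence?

Listing terms: u(1) = 20; u(2) = 0; u(3) = 5; u(4) = 15; u(5) = 35; u(6) = 30; u(7) = 20.
Since u(7) = u(1) = 20, the sequence is periodic with period 6.

6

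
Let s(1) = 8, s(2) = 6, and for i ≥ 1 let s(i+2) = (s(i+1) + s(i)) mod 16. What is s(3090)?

6

We have s(1) = 8; s(2) = 6; s(3) = 14; s(4) = 4; s(5) = 2; s(6) = 6; s(7) = 8; s(8) = 14; s(9) = 6; s(10) = 4; s(11) = 10; s(12) = 14; s(13) = 8; s(14) = 6.
Since (s(13), s(14)) = (s(1), s(2)) = (8, 6) (two consecutive terms determine the rest), the sequence is periodic with period 12.
(3090 - 1) mod 12 = 5, so s(3090) = s(6) = 6.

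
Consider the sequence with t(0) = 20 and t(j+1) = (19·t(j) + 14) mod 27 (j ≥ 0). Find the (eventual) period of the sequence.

Listing terms: t(0) = 20, t(1) = 16, t(2) = 21, t(3) = 8, t(4) = 4, t(5) = 9, t(6) = 23, t(7) = 19, t(8) = 24, t(9) = 11, t(10) = 7, t(11) = 12, t(12) = 26, t(13) = 22, t(14) = 0, t(15) = 14, t(16) = 10, t(17) = 15, t(18) = 2, t(19) = 25, t(20) = 3, t(21) = 17, t(22) = 13, t(23) = 18, t(24) = 5, t(25) = 1, t(26) = 6, t(27) = 20.
Since t(27) = t(0) = 20, the sequence is periodic with period 27.

27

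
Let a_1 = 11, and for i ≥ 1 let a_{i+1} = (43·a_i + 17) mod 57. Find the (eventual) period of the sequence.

Computing terms: a_1 = 11,  a_2 = 34,  a_3 = 54,  a_4 = 2,  a_5 = 46,  a_6 = 0,  a_7 = 17,  a_8 = 7,  a_9 = 33,  a_{10} = 11.
Since a_{10} = a_1 = 11, the sequence is periodic with period 9.

9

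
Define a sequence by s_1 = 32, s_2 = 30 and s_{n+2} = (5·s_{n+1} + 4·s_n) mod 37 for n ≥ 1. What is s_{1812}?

We have s_1 = 32; s_2 = 30; s_3 = 19; s_4 = 30; s_5 = 4; s_6 = 29; s_7 = 13; s_8 = 33; s_9 = 32; s_{10} = 33; s_{11} = 34; s_{12} = 6; s_{13} = 18; s_{14} = 3; s_{15} = 13; s_{16} = 3; s_{17} = 30; s_{18} = 14; s_{19} = 5; s_{20} = 7; s_{21} = 18; s_{22} = 7; s_{23} = 33; s_{24} = 8; s_{25} = 24; s_{26} = 4; s_{27} = 5; s_{28} = 4; s_{29} = 3; s_{30} = 31; s_{31} = 19; s_{32} = 34; s_{33} = 24; s_{34} = 34; s_{35} = 7; s_{36} = 23; s_{37} = 32; s_{38} = 30.
Since (s_{37}, s_{38}) = (s_1, s_2) = (32, 30) (two consecutive terms determine the rest), the sequence is periodic with period 36.
(1812 - 1) mod 36 = 11, so s_{1812} = s_{12} = 6.

6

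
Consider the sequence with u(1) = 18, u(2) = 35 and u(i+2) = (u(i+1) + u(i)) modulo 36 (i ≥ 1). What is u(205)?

u(1) = 18,  u(2) = 35,  u(3) = 17,  u(4) = 16,  u(5) = 33,  u(6) = 13,  u(7) = 10,  u(8) = 23,  u(9) = 33,  u(10) = 20,  u(11) = 17,  u(12) = 1,  u(13) = 18,  u(14) = 19,  u(15) = 1,  u(16) = 20,  u(17) = 21,  u(18) = 5,  u(19) = 26,  u(20) = 31,  u(21) = 21,  u(22) = 16,  u(23) = 1,  u(24) = 17,  u(25) = 18,  u(26) = 35.
The sequence repeats with period 24.
(205 - 1) mod 24 = 12, so u(205) = u(13) = 18.

18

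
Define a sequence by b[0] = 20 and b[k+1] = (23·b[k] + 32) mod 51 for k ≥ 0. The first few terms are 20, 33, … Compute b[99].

Computing terms: b[0] = 20, b[1] = 33, b[2] = 26, b[3] = 18, b[4] = 38, b[5] = 39, b[6] = 11, b[7] = 30, b[8] = 8, b[9] = 12, b[10] = 2, b[11] = 27, b[12] = 41, b[13] = 6, b[14] = 17, b[15] = 15, b[16] = 20.
Since b[16] = b[0] = 20, the sequence is periodic with period 16.
So b[99] = b[0 + ((99-0) mod 16)] = b[3] = 18.

18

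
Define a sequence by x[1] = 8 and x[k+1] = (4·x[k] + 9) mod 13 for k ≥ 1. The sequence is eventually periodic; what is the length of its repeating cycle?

Computing terms: x[1] = 8,  x[2] = 2,  x[3] = 4,  x[4] = 12,  x[5] = 5,  x[6] = 3,  x[7] = 8.
Since x[7] = x[1] = 8, the sequence is periodic with period 6.

6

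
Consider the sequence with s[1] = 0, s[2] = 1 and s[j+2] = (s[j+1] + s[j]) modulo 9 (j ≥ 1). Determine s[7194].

4

Listing terms: s[1] = 0; s[2] = 1; s[3] = 1; s[4] = 2; s[5] = 3; s[6] = 5; s[7] = 8; s[8] = 4; s[9] = 3; s[10] = 7; s[11] = 1; s[12] = 8; s[13] = 0; s[14] = 8; s[15] = 8; s[16] = 7; s[17] = 6; s[18] = 4; s[19] = 1; s[20] = 5; s[21] = 6; s[22] = 2; s[23] = 8; s[24] = 1; s[25] = 0; s[26] = 1.
The sequence repeats with period 24.
So s[7194] = s[1 + ((7194-1) mod 24)] = s[18] = 4.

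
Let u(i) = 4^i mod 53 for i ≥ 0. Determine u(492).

Computing terms: u(0) = 1; u(1) = 4; u(2) = 16; u(3) = 11; u(4) = 44; u(5) = 17; u(6) = 15; u(7) = 7; u(8) = 28; u(9) = 6; u(10) = 24; u(11) = 43; u(12) = 13; u(13) = 52; u(14) = 49; u(15) = 37; u(16) = 42; u(17) = 9; u(18) = 36; u(19) = 38; u(20) = 46; u(21) = 25; u(22) = 47; u(23) = 29; u(24) = 10; u(25) = 40; u(26) = 1.
Since u(26) = u(0) = 1, the sequence is periodic with period 26.
(492 - 0) mod 26 = 24, so u(492) = u(24) = 10.

10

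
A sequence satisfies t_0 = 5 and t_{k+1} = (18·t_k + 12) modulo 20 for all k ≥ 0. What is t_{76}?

We have t_0 = 5,  t_1 = 2,  t_2 = 8,  t_3 = 16,  t_4 = 0,  t_5 = 12,  t_6 = 8.
Since t_6 = t_2 = 8, the sequence is eventually periodic: after a pre-period of length 2 it cycles with period 4.
For k ≥ 2, t_k depends only on (k - 2) mod 4. (76 - 2) mod 4 = 2, so t_{76} = t_4 = 0.

0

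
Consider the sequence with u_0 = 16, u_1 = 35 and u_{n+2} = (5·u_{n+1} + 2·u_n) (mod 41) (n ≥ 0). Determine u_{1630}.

Computing terms: u_0 = 16; u_1 = 35; u_2 = 2; u_3 = 39; u_4 = 35; u_5 = 7; u_6 = 23; u_7 = 6; u_8 = 35; u_9 = 23; u_{10} = 21; u_{11} = 28; u_{12} = 18; u_{13} = 23; u_{14} = 28; u_{15} = 22; u_{16} = 2; u_{17} = 13; u_{18} = 28; u_{19} = 2; u_{20} = 25; u_{21} = 6; u_{22} = 39; u_{23} = 2; u_{24} = 6; u_{25} = 34; u_{26} = 18; u_{27} = 35; u_{28} = 6; u_{29} = 18; u_{30} = 20; u_{31} = 13; u_{32} = 23; u_{33} = 18; u_{34} = 13; u_{35} = 19; u_{36} = 39; u_{37} = 28; u_{38} = 13; u_{39} = 39; u_{40} = 16; u_{41} = 35.
Since (u_{40}, u_{41}) = (u_0, u_1) = (16, 35) (two consecutive terms determine the rest), the sequence is periodic with period 40.
So u_{1630} = u_{0 + ((1630-0) mod 40)} = u_{30} = 20.

20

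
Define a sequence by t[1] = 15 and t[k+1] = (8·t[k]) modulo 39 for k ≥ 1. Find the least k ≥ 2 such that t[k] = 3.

2

We have t[1] = 15,  t[2] = 3,  t[3] = 24,  t[4] = 36,  t[5] = 15.
The sequence repeats with period 4.
The value 3 first appears (with k ≥ 2) at t[2].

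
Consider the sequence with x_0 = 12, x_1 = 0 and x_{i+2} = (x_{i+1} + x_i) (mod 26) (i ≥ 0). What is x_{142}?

12

Computing terms: x_0 = 12; x_1 = 0; x_2 = 12; x_3 = 12; x_4 = 24; x_5 = 10; x_6 = 8; x_7 = 18; x_8 = 0; x_9 = 18; x_{10} = 18; x_{11} = 10; x_{12} = 2; x_{13} = 12; x_{14} = 14; x_{15} = 0; x_{16} = 14; x_{17} = 14; x_{18} = 2; x_{19} = 16; x_{20} = 18; x_{21} = 8; x_{22} = 0; x_{23} = 8; x_{24} = 8; x_{25} = 16; x_{26} = 24; x_{27} = 14; x_{28} = 12; x_{29} = 0.
Since (x_{28}, x_{29}) = (x_0, x_1) = (12, 0) (two consecutive terms determine the rest), the sequence is periodic with period 28.
So x_{142} = x_{0 + ((142-0) mod 28)} = x_2 = 12.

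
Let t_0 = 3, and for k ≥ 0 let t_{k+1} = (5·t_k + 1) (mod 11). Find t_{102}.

Listing terms: t_0 = 3, t_1 = 5, t_2 = 4, t_3 = 10, t_4 = 7, t_5 = 3.
The sequence repeats with period 5.
So t_{102} = t_{0 + ((102-0) mod 5)} = t_2 = 4.

4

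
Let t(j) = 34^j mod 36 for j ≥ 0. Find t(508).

Computing terms: t(0) = 1,  t(1) = 34,  t(2) = 4,  t(3) = 28,  t(4) = 16,  t(5) = 4.
Since t(5) = t(2) = 4, the sequence is eventually periodic: after a pre-period of length 2 it cycles with period 3.
For j ≥ 2, t(j) depends only on (j - 2) mod 3. (508 - 2) mod 3 = 2, so t(508) = t(4) = 16.

16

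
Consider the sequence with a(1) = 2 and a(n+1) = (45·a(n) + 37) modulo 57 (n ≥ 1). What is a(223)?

40

We have a(1) = 2; a(2) = 13; a(3) = 52; a(4) = 40; a(5) = 13.
Since a(5) = a(2) = 13, the sequence is eventually periodic: after a pre-period of length 1 it cycles with period 3.
For n ≥ 2, a(n) depends only on (n - 2) mod 3. (223 - 2) mod 3 = 2, so a(223) = a(4) = 40.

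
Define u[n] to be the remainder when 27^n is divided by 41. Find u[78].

u[1] = 27,  u[2] = 32,  u[3] = 3,  u[4] = 40,  u[5] = 14,  u[6] = 9,  u[7] = 38,  u[8] = 1,  u[9] = 27.
The sequence repeats with period 8.
So u[78] = u[1 + ((78-1) mod 8)] = u[6] = 9.

9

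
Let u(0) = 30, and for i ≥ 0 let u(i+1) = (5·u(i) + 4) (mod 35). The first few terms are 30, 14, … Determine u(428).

4

u(0) = 30; u(1) = 14; u(2) = 4; u(3) = 24; u(4) = 19; u(5) = 29; u(6) = 9; u(7) = 14.
Since u(7) = u(1) = 14, the sequence is eventually periodic: after a pre-period of length 1 it cycles with period 6.
For i ≥ 1, u(i) depends only on (i - 1) mod 6. (428 - 1) mod 6 = 1, so u(428) = u(2) = 4.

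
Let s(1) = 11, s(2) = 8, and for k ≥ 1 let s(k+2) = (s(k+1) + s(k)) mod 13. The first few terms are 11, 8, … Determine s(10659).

Computing terms: s(1) = 11, s(2) = 8, s(3) = 6, s(4) = 1, s(5) = 7, s(6) = 8, s(7) = 2, s(8) = 10, s(9) = 12, s(10) = 9, s(11) = 8, s(12) = 4, s(13) = 12, s(14) = 3, s(15) = 2, s(16) = 5, s(17) = 7, s(18) = 12, s(19) = 6, s(20) = 5, s(21) = 11, s(22) = 3, s(23) = 1, s(24) = 4, s(25) = 5, s(26) = 9, s(27) = 1, s(28) = 10, s(29) = 11, s(30) = 8.
The sequence repeats with period 28.
(10659 - 1) mod 28 = 18, so s(10659) = s(19) = 6.

6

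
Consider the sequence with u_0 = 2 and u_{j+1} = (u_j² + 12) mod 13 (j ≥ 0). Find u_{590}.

Computing terms: u_0 = 2, u_1 = 3, u_2 = 8, u_3 = 11, u_4 = 3.
Since u_4 = u_1 = 3, the sequence is eventually periodic: after a pre-period of length 1 it cycles with period 3.
For j ≥ 1, u_j depends only on (j - 1) mod 3. (590 - 1) mod 3 = 1, so u_{590} = u_2 = 8.

8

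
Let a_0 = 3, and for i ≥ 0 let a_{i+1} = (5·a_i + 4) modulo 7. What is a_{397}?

5

Computing terms: a_0 = 3, a_1 = 5, a_2 = 1, a_3 = 2, a_4 = 0, a_5 = 4, a_6 = 3.
The sequence repeats with period 6.
So a_{397} = a_{0 + ((397-0) mod 6)} = a_1 = 5.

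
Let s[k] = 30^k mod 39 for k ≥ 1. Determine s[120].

27

Computing terms: s[1] = 30, s[2] = 3, s[3] = 12, s[4] = 9, s[5] = 36, s[6] = 27, s[7] = 30.
The sequence repeats with period 6.
So s[120] = s[1 + ((120-1) mod 6)] = s[6] = 27.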